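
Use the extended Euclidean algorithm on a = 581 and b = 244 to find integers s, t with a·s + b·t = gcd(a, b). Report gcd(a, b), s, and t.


Euclidean algorithm on (581, 244) — divide until remainder is 0:
  581 = 2 · 244 + 93
  244 = 2 · 93 + 58
  93 = 1 · 58 + 35
  58 = 1 · 35 + 23
  35 = 1 · 23 + 12
  23 = 1 · 12 + 11
  12 = 1 · 11 + 1
  11 = 11 · 1 + 0
gcd(581, 244) = 1.
Track Bezout coefficients alongside the remainders: start with r₀ = 581 = a·1 + b·0 (s = 1, t = 0) and r₁ = 244 = a·0 + b·1 (s = 0, t = 1); each new remainder r_{k+1} = r_{k-1} − q_k·r_k inherits s_{k+1} = s_{k-1} − q_k·s_k, t_{k+1} = t_{k-1} − q_k·t_k, so r_k = a·s_k + b·t_k at every step:
  q = 2: r = 93, s = 1 − 2·0 = 1, t = 0 − 2·1 = -2  (check: 581·1 + 244·(-2) = 93)
  q = 2: r = 58, s = 0 − 2·1 = -2, t = 1 − 2·(-2) = 5  (check: 581·(-2) + 244·5 = 58)
  q = 1: r = 35, s = 1 − 1·(-2) = 3, t = -2 − 1·5 = -7  (check: 581·3 + 244·(-7) = 35)
  q = 1: r = 23, s = -2 − 1·3 = -5, t = 5 − 1·(-7) = 12  (check: 581·(-5) + 244·12 = 23)
  q = 1: r = 12, s = 3 − 1·(-5) = 8, t = -7 − 1·12 = -19  (check: 581·8 + 244·(-19) = 12)
  q = 1: r = 11, s = -5 − 1·8 = -13, t = 12 − 1·(-19) = 31  (check: 581·(-13) + 244·31 = 11)
  q = 1: r = 1, s = 8 − 1·(-13) = 21, t = -19 − 1·31 = -50  (check: 581·21 + 244·(-50) = 1)
The row with r = 1 (the gcd) gives the Bezout coefficients s = 21, t = -50.
Result: 581 · (21) + 244 · (-50) = 1.

gcd(581, 244) = 1; s = 21, t = -50 (check: 581·21 + 244·(-50) = 1).


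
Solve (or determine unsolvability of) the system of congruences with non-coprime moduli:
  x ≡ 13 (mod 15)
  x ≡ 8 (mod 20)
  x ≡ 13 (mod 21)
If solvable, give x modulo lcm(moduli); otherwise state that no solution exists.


Moduli 15, 20, 21 are not pairwise coprime, so CRT works modulo lcm(m_i) when all pairwise compatibility conditions hold.
Pairwise compatibility: gcd(m_i, m_j) must divide a_i - a_j for every pair.
Merge one congruence at a time:
  Start: x ≡ 13 (mod 15).
  Combine with x ≡ 8 (mod 20): gcd(15, 20) = 5; 8 - 13 = -5, which IS divisible by 5, so compatible.
    Write x = 13 + 15·t and substitute into x ≡ 8 (mod 20): 15·t ≡ 8 − 13 = -5 (mod 20).
    Divide the congruence (and modulus) by g = 5: 3·t ≡ -1 (mod 4).
    Reduce coefficients mod 4: 3·t ≡ 3 (mod 4).
    The inverse of 3 mod 4 is 3 (since 3·3 = 9 = 2·4 + 1), so t ≡ 3·3 = 9 ≡ 1 (mod 4).
    Then x = 13 + 15·1 = 28, valid modulo lcm(15, 20) = 60: x ≡ 28 (mod 60).
  Combine with x ≡ 13 (mod 21): gcd(60, 21) = 3; 13 - 28 = -15, which IS divisible by 3, so compatible.
    Write x = 28 + 60·t and substitute into x ≡ 13 (mod 21): 60·t ≡ 13 − 28 = -15 (mod 21).
    Divide the congruence (and modulus) by g = 3: 20·t ≡ -5 (mod 7).
    Reduce coefficients mod 7: 6·t ≡ 2 (mod 7).
    The inverse of 6 mod 7 is 6 (since 6·6 = 36 = 5·7 + 1), so t ≡ 6·2 = 12 ≡ 5 (mod 7).
    Then x = 28 + 60·5 = 328, valid modulo lcm(60, 21) = 420: x ≡ 328 (mod 420).
Verify: 328 mod 15 = 13, 328 mod 20 = 8, 328 mod 21 = 13.

x ≡ 328 (mod 420).


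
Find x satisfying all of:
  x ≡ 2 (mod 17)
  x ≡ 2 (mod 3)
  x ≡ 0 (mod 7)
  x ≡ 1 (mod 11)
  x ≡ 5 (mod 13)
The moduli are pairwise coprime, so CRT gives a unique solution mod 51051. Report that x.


Product of moduli M = 17 · 3 · 7 · 11 · 13 = 51051.
Merge one congruence at a time:
  Start: x ≡ 2 (mod 17).
  Combine with x ≡ 2 (mod 3); new modulus lcm = 51.
    Write x = 2 + 17·t and substitute into x ≡ 2 (mod 3): 17·t ≡ 2 − 2 = 0 (mod 3).
    Reduce coefficients mod 3: 2·t ≡ 0 (mod 3).
    The inverse of 2 mod 3 is 2 (since 2·2 = 4 = 1·3 + 1), so t ≡ 2·0 = 0 ≡ 0 (mod 3).
    Then x = 2 + 17·0 = 2, valid modulo lcm(17, 3) = 51: x ≡ 2 (mod 51).
  Combine with x ≡ 0 (mod 7); new modulus lcm = 357.
    Write x = 2 + 51·t and substitute into x ≡ 0 (mod 7): 51·t ≡ 0 − 2 = -2 (mod 7).
    Reduce coefficients mod 7: 2·t ≡ 5 (mod 7).
    The inverse of 2 mod 7 is 4 (since 2·4 = 8 = 1·7 + 1), so t ≡ 4·5 = 20 ≡ 6 (mod 7).
    Then x = 2 + 51·6 = 308, valid modulo lcm(51, 7) = 357: x ≡ 308 (mod 357).
  Combine with x ≡ 1 (mod 11); new modulus lcm = 3927.
    Write x = 308 + 357·t and substitute into x ≡ 1 (mod 11): 357·t ≡ 1 − 308 = -307 (mod 11).
    Reduce coefficients mod 11: 5·t ≡ 1 (mod 11).
    The inverse of 5 mod 11 is 9 (since 5·9 = 45 = 4·11 + 1), so t ≡ 9·1 = 9 ≡ 9 (mod 11).
    Then x = 308 + 357·9 = 3521, valid modulo lcm(357, 11) = 3927: x ≡ 3521 (mod 3927).
  Combine with x ≡ 5 (mod 13); new modulus lcm = 51051.
    Write x = 3521 + 3927·t and substitute into x ≡ 5 (mod 13): 3927·t ≡ 5 − 3521 = -3516 (mod 13).
    Reduce coefficients mod 13: 1·t ≡ 7 (mod 13).
    So t ≡ 7 (mod 13).
    Then x = 3521 + 3927·7 = 31010, valid modulo lcm(3927, 13) = 51051: x ≡ 31010 (mod 51051).
Verify against each original: 31010 mod 17 = 2, 31010 mod 3 = 2, 31010 mod 7 = 0, 31010 mod 11 = 1, 31010 mod 13 = 5.

x ≡ 31010 (mod 51051).


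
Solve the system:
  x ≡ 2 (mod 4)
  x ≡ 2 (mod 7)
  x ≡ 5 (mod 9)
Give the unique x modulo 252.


Moduli 4, 7, 9 are pairwise coprime; by CRT there is a unique solution modulo M = 4 · 7 · 9 = 252.
Solve pairwise, accumulating the modulus:
  Start with x ≡ 2 (mod 4).
  Combine with x ≡ 2 (mod 7): since gcd(4, 7) = 1, we get a unique residue mod 28.
    Write x = 2 + 4·t and substitute into x ≡ 2 (mod 7): 4·t ≡ 2 − 2 = 0 (mod 7).
    The inverse of 4 mod 7 is 2 (since 4·2 = 8 = 1·7 + 1), so t ≡ 2·0 = 0 ≡ 0 (mod 7).
    Then x = 2 + 4·0 = 2, valid modulo lcm(4, 7) = 28: x ≡ 2 (mod 28).
  Combine with x ≡ 5 (mod 9): since gcd(28, 9) = 1, we get a unique residue mod 252.
    Write x = 2 + 28·t and substitute into x ≡ 5 (mod 9): 28·t ≡ 5 − 2 = 3 (mod 9).
    Reduce coefficients mod 9: 1·t ≡ 3 (mod 9).
    So t ≡ 3 (mod 9).
    Then x = 2 + 28·3 = 86, valid modulo lcm(28, 9) = 252: x ≡ 86 (mod 252).
Verify: 86 mod 4 = 2 ✓, 86 mod 7 = 2 ✓, 86 mod 9 = 5 ✓.

x ≡ 86 (mod 252).


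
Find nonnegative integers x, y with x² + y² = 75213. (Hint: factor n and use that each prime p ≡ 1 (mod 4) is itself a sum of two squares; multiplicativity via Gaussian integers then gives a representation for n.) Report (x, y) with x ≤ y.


Step 1: Factor n = 75213 = 3^2 · 61 · 137.
Step 2: Check the mod-4 condition on each prime factor: 3 ≡ 3 (mod 4), exponent 2 (must be even); 61 ≡ 1 (mod 4), exponent 1; 137 ≡ 1 (mod 4), exponent 1.
All primes ≡ 3 (mod 4) appear to even exponent (or don't appear), so by the two-squares theorem n IS expressible as a sum of two squares.
Step 3: Build a representation. Group n = k² · m with k = 3 and m = 61 · 137 = 8357 (a product of primes ≡ 1 (mod 4)); a representation of m scales to one of n via (k·x)² + (k·y)² = k²(x² + y²). Each prime p ≡ 1 (mod 4) is itself a sum of two squares; find a² by testing p − a² for a perfect square:
  61: 61 − 1² = 60, 61 − 2² = 57, 61 − 3² = 52, 61 − 4² = 45, 61 − 5² = 36 = 6² ⇒ 61 = 5² + 6².
  137: 137 − 1² = 136, 137 − 2² = 133, 137 − 3² = 128, 137 − 4² = 121 = 11² ⇒ 137 = 4² + 11².
  Combine using the Brahmagupta–Fibonacci identity (a² + b²)(c² + d²) = (ac − bd)² + (ad + bc)² = (ac + bd)² + (ad − bc)²:
  61 · 137 = 8357: from (5² + 6²)(4² + 11²), take (5·4 − 6·11, 5·11 + 6·4) = (20 − 66, 55 + 24) = (-46, 79); dropping signs (only squares matter) gives (46, 79); check 46² + 79² = 2116 + 6241 = 8357 ✓.
  Scale by k = 3: (3·46, 3·79) = (138, 237).
Step 4: Order so x ≤ y and verify: 138² + 237² = 19044 + 56169 = 75213 = n. ✓

n = 75213 = 138² + 237² (one valid representation with x ≤ y).


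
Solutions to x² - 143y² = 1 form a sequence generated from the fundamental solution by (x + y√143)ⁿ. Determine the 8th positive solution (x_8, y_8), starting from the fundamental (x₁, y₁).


Step 1: Find the fundamental solution (x₁, y₁) of x² - 143y² = 1.
  Expand √143 as a continued fraction. a₀ = ⌊√143⌋ = 11; iterate m_{k+1} = d_k·a_k − m_k, d_{k+1} = (143 − m_{k+1}²)/d_k, a_{k+1} = ⌊(a₀ + m_{k+1})/d_{k+1}⌋ (starting m₀ = 0, d₀ = 1), with convergents p_k = a_k·p_{k-1} + p_{k-2}, q_k = a_k·q_{k-1} + q_{k-2} (p₋₁ = 1, q₋₁ = 0):
  k = 0: a₀ = 11; p₀/q₀ = 11/1; p₀² − 143·q₀² = 121 − 143 = -22.
  k = 1: m = 11, d = 22, a = ⌊(11 + 11)/22⌋ = 1; p/q = (1·11 + 1)/(1·1 + 0) = 12/1; p² − 143·q² = 144 − 143 = 1.
  The first convergent with p² − 143·q² = 1 gives the fundamental solution (x₁, y₁) = (12, 1).
Step 2: Apply the recurrence (x_{n+1}, y_{n+1}) = (x₁x_n + 143y₁y_n, x₁y_n + y₁x_n) repeatedly.
  From (x_1, y_1) = (12, 1): x_2 = 12·12 + 143·1·1 = 287; y_2 = 12·1 + 1·12 = 24.
  From (x_2, y_2) = (287, 24): x_3 = 12·287 + 143·1·24 = 6876; y_3 = 12·24 + 1·287 = 575.
  From (x_3, y_3) = (6876, 575): x_4 = 12·6876 + 143·1·575 = 164737; y_4 = 12·575 + 1·6876 = 13776.
  From (x_4, y_4) = (164737, 13776): x_5 = 12·164737 + 143·1·13776 = 3946812; y_5 = 12·13776 + 1·164737 = 330049.
  From (x_5, y_5) = (3946812, 330049): x_6 = 12·3946812 + 143·1·330049 = 94558751; y_6 = 12·330049 + 1·3946812 = 7907400.
  From (x_6, y_6) = (94558751, 7907400): x_7 = 12·94558751 + 143·1·7907400 = 2265463212; y_7 = 12·7907400 + 1·94558751 = 189447551.
  From (x_7, y_7) = (2265463212, 189447551): x_8 = 12·2265463212 + 143·1·189447551 = 54276558337; y_8 = 12·189447551 + 1·2265463212 = 4538833824.
Step 3: Verify x_8² - 143·y_8² = 2945944784909764205569 - 2945944784909764205568 = 1 (should be 1). ✓

(x_1, y_1) = (12, 1); (x_8, y_8) = (54276558337, 4538833824).


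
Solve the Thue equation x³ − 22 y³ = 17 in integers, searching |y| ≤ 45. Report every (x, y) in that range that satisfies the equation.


The equation is x³ - 22y³ = 17. For fixed y, x³ = 22·y³ + 17, so a solution requires the RHS to be a perfect cube.
Strategy: iterate y from -45 to 45, compute RHS = 22·y³ + 17, and check whether it is a (positive or negative) perfect cube.
Check small values of y:
  y = 0: RHS = 17 is not a perfect cube.
  y = 1: RHS = 39 is not a perfect cube.
  y = -1: RHS = -5 is not a perfect cube.
  y = 2: RHS = 193 is not a perfect cube.
  y = -2: RHS = -159 is not a perfect cube.
  y = 3: RHS = 611 is not a perfect cube.
  y = -3: RHS = -577 is not a perfect cube.
Continuing the search up to |y| = 45 finds no solutions either.
No (x, y) in the scanned range satisfies the equation.

No integer solutions with |y| ≤ 45.


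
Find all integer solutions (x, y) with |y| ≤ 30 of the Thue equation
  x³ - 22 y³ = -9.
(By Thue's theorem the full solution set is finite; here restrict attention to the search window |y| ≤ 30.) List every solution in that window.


The equation is x³ - 22y³ = -9. For fixed y, x³ = 22·y³ − 9, so a solution requires the RHS to be a perfect cube.
Strategy: iterate y from -30 to 30, compute RHS = 22·y³ − 9, and check whether it is a (positive or negative) perfect cube.
Check small values of y:
  y = 0: RHS = -9 is not a perfect cube.
  y = 1: RHS = 13 is not a perfect cube.
  y = -1: RHS = -31 is not a perfect cube.
  y = 2: RHS = 167 is not a perfect cube.
  y = -2: RHS = -185 is not a perfect cube.
  y = 3: RHS = 585 is not a perfect cube.
  y = -3: RHS = -603 is not a perfect cube.
Continuing the search up to |y| = 30 finds no solutions either.
No (x, y) in the scanned range satisfies the equation.

No integer solutions with |y| ≤ 30.


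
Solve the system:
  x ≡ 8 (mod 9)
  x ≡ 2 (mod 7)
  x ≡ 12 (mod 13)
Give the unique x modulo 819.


Moduli 9, 7, 13 are pairwise coprime; by CRT there is a unique solution modulo M = 9 · 7 · 13 = 819.
Solve pairwise, accumulating the modulus:
  Start with x ≡ 8 (mod 9).
  Combine with x ≡ 2 (mod 7): since gcd(9, 7) = 1, we get a unique residue mod 63.
    Write x = 8 + 9·t and substitute into x ≡ 2 (mod 7): 9·t ≡ 2 − 8 = -6 (mod 7).
    Reduce coefficients mod 7: 2·t ≡ 1 (mod 7).
    The inverse of 2 mod 7 is 4 (since 2·4 = 8 = 1·7 + 1), so t ≡ 4·1 = 4 ≡ 4 (mod 7).
    Then x = 8 + 9·4 = 44, valid modulo lcm(9, 7) = 63: x ≡ 44 (mod 63).
  Combine with x ≡ 12 (mod 13): since gcd(63, 13) = 1, we get a unique residue mod 819.
    Write x = 44 + 63·t and substitute into x ≡ 12 (mod 13): 63·t ≡ 12 − 44 = -32 (mod 13).
    Reduce coefficients mod 13: 11·t ≡ 7 (mod 13).
    The inverse of 11 mod 13 is 6 (since 11·6 = 66 = 5·13 + 1), so t ≡ 6·7 = 42 ≡ 3 (mod 13).
    Then x = 44 + 63·3 = 233, valid modulo lcm(63, 13) = 819: x ≡ 233 (mod 819).
Verify: 233 mod 9 = 8 ✓, 233 mod 7 = 2 ✓, 233 mod 13 = 12 ✓.

x ≡ 233 (mod 819).


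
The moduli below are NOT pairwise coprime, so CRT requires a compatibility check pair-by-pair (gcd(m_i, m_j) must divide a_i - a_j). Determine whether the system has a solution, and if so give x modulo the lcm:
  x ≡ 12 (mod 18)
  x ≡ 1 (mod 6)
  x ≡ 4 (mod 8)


Moduli 18, 6, 8 are not pairwise coprime, so CRT works modulo lcm(m_i) when all pairwise compatibility conditions hold.
Pairwise compatibility: gcd(m_i, m_j) must divide a_i - a_j for every pair.
Merge one congruence at a time:
  Start: x ≡ 12 (mod 18).
  Combine with x ≡ 1 (mod 6): gcd(18, 6) = 6, and 1 - 12 = -11 is NOT divisible by 6.
    ⇒ system is inconsistent (no integer solution).

No solution (the system is inconsistent).


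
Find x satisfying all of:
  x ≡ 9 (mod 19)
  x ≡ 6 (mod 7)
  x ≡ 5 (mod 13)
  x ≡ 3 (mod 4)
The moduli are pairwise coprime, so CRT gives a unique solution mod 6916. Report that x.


Product of moduli M = 19 · 7 · 13 · 4 = 6916.
Merge one congruence at a time:
  Start: x ≡ 9 (mod 19).
  Combine with x ≡ 6 (mod 7); new modulus lcm = 133.
    Write x = 9 + 19·t and substitute into x ≡ 6 (mod 7): 19·t ≡ 6 − 9 = -3 (mod 7).
    Reduce coefficients mod 7: 5·t ≡ 4 (mod 7).
    The inverse of 5 mod 7 is 3 (since 5·3 = 15 = 2·7 + 1), so t ≡ 3·4 = 12 ≡ 5 (mod 7).
    Then x = 9 + 19·5 = 104, valid modulo lcm(19, 7) = 133: x ≡ 104 (mod 133).
  Combine with x ≡ 5 (mod 13); new modulus lcm = 1729.
    Write x = 104 + 133·t and substitute into x ≡ 5 (mod 13): 133·t ≡ 5 − 104 = -99 (mod 13).
    Reduce coefficients mod 13: 3·t ≡ 5 (mod 13).
    The inverse of 3 mod 13 is 9 (since 3·9 = 27 = 2·13 + 1), so t ≡ 9·5 = 45 ≡ 6 (mod 13).
    Then x = 104 + 133·6 = 902, valid modulo lcm(133, 13) = 1729: x ≡ 902 (mod 1729).
  Combine with x ≡ 3 (mod 4); new modulus lcm = 6916.
    Write x = 902 + 1729·t and substitute into x ≡ 3 (mod 4): 1729·t ≡ 3 − 902 = -899 (mod 4).
    Reduce coefficients mod 4: 1·t ≡ 1 (mod 4).
    So t ≡ 1 (mod 4).
    Then x = 902 + 1729·1 = 2631, valid modulo lcm(1729, 4) = 6916: x ≡ 2631 (mod 6916).
Verify against each original: 2631 mod 19 = 9, 2631 mod 7 = 6, 2631 mod 13 = 5, 2631 mod 4 = 3.

x ≡ 2631 (mod 6916).


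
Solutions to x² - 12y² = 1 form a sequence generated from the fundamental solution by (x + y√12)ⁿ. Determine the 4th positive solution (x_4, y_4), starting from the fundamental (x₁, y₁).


Step 1: Find the fundamental solution (x₁, y₁) of x² - 12y² = 1.
  Expand √12 as a continued fraction. a₀ = ⌊√12⌋ = 3; iterate m_{k+1} = d_k·a_k − m_k, d_{k+1} = (12 − m_{k+1}²)/d_k, a_{k+1} = ⌊(a₀ + m_{k+1})/d_{k+1}⌋ (starting m₀ = 0, d₀ = 1), with convergents p_k = a_k·p_{k-1} + p_{k-2}, q_k = a_k·q_{k-1} + q_{k-2} (p₋₁ = 1, q₋₁ = 0):
  k = 0: a₀ = 3; p₀/q₀ = 3/1; p₀² − 12·q₀² = 9 − 12 = -3.
  k = 1: m = 3, d = 3, a = ⌊(3 + 3)/3⌋ = 2; p/q = (2·3 + 1)/(2·1 + 0) = 7/2; p² − 12·q² = 49 − 48 = 1.
  The first convergent with p² − 12·q² = 1 gives the fundamental solution (x₁, y₁) = (7, 2).
Step 2: Apply the recurrence (x_{n+1}, y_{n+1}) = (x₁x_n + 12y₁y_n, x₁y_n + y₁x_n) repeatedly.
  From (x_1, y_1) = (7, 2): x_2 = 7·7 + 12·2·2 = 97; y_2 = 7·2 + 2·7 = 28.
  From (x_2, y_2) = (97, 28): x_3 = 7·97 + 12·2·28 = 1351; y_3 = 7·28 + 2·97 = 390.
  From (x_3, y_3) = (1351, 390): x_4 = 7·1351 + 12·2·390 = 18817; y_4 = 7·390 + 2·1351 = 5432.
Step 3: Verify x_4² - 12·y_4² = 354079489 - 354079488 = 1 (should be 1). ✓

(x_1, y_1) = (7, 2); (x_4, y_4) = (18817, 5432).


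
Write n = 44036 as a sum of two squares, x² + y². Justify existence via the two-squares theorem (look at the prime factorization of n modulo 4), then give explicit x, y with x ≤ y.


Step 1: Factor n = 44036 = 2^2 · 101 · 109.
Step 2: Check the mod-4 condition on each prime factor: 2 = 2 (special); 101 ≡ 1 (mod 4), exponent 1; 109 ≡ 1 (mod 4), exponent 1.
All primes ≡ 3 (mod 4) appear to even exponent (or don't appear), so by the two-squares theorem n IS expressible as a sum of two squares.
Step 3: Build a representation. Group n = k² · m with k = 2 and m = 101 · 109 = 11009 (a product of primes ≡ 1 (mod 4)); a representation of m scales to one of n via (k·x)² + (k·y)² = k²(x² + y²). Each prime p ≡ 1 (mod 4) is itself a sum of two squares; find a² by testing p − a² for a perfect square:
  101: 101 − 1² = 100 = 10² ⇒ 101 = 1² + 10².
  109: 109 − 1² = 108, 109 − 2² = 105, 109 − 3² = 100 = 10² ⇒ 109 = 3² + 10².
  Combine using the Brahmagupta–Fibonacci identity (a² + b²)(c² + d²) = (ac − bd)² + (ad + bc)² = (ac + bd)² + (ad − bc)²:
  101 · 109 = 11009: from (1² + 10²)(3² + 10²), take (1·3 − 10·10, 1·10 + 10·3) = (3 − 100, 10 + 30) = (-97, 40); dropping signs (only squares matter) gives (97, 40); check 97² + 40² = 9409 + 1600 = 11009 ✓.
  Scale by k = 2: (2·97, 2·40) = (194, 80).
Step 4: Order so x ≤ y and verify: 80² + 194² = 6400 + 37636 = 44036 = n. ✓

n = 44036 = 80² + 194² (one valid representation with x ≤ y).


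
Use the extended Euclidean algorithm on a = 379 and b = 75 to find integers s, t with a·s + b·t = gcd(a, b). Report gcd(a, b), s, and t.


Euclidean algorithm on (379, 75) — divide until remainder is 0:
  379 = 5 · 75 + 4
  75 = 18 · 4 + 3
  4 = 1 · 3 + 1
  3 = 3 · 1 + 0
gcd(379, 75) = 1.
Track Bezout coefficients alongside the remainders: start with r₀ = 379 = a·1 + b·0 (s = 1, t = 0) and r₁ = 75 = a·0 + b·1 (s = 0, t = 1); each new remainder r_{k+1} = r_{k-1} − q_k·r_k inherits s_{k+1} = s_{k-1} − q_k·s_k, t_{k+1} = t_{k-1} − q_k·t_k, so r_k = a·s_k + b·t_k at every step:
  q = 5: r = 4, s = 1 − 5·0 = 1, t = 0 − 5·1 = -5  (check: 379·1 + 75·(-5) = 4)
  q = 18: r = 3, s = 0 − 18·1 = -18, t = 1 − 18·(-5) = 91  (check: 379·(-18) + 75·91 = 3)
  q = 1: r = 1, s = 1 − 1·(-18) = 19, t = -5 − 1·91 = -96  (check: 379·19 + 75·(-96) = 1)
The row with r = 1 (the gcd) gives the Bezout coefficients s = 19, t = -96.
Result: 379 · (19) + 75 · (-96) = 1.

gcd(379, 75) = 1; s = 19, t = -96 (check: 379·19 + 75·(-96) = 1).


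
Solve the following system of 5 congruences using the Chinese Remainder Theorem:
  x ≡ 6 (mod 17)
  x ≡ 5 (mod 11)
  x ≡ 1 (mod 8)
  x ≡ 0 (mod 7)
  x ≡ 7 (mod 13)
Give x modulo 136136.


Product of moduli M = 17 · 11 · 8 · 7 · 13 = 136136.
Merge one congruence at a time:
  Start: x ≡ 6 (mod 17).
  Combine with x ≡ 5 (mod 11); new modulus lcm = 187.
    Write x = 6 + 17·t and substitute into x ≡ 5 (mod 11): 17·t ≡ 5 − 6 = -1 (mod 11).
    Reduce coefficients mod 11: 6·t ≡ 10 (mod 11).
    The inverse of 6 mod 11 is 2 (since 6·2 = 12 = 1·11 + 1), so t ≡ 2·10 = 20 ≡ 9 (mod 11).
    Then x = 6 + 17·9 = 159, valid modulo lcm(17, 11) = 187: x ≡ 159 (mod 187).
  Combine with x ≡ 1 (mod 8); new modulus lcm = 1496.
    Write x = 159 + 187·t and substitute into x ≡ 1 (mod 8): 187·t ≡ 1 − 159 = -158 (mod 8).
    Reduce coefficients mod 8: 3·t ≡ 2 (mod 8).
    The inverse of 3 mod 8 is 3 (since 3·3 = 9 = 1·8 + 1), so t ≡ 3·2 = 6 ≡ 6 (mod 8).
    Then x = 159 + 187·6 = 1281, valid modulo lcm(187, 8) = 1496: x ≡ 1281 (mod 1496).
  Combine with x ≡ 0 (mod 7); new modulus lcm = 10472.
    Write x = 1281 + 1496·t and substitute into x ≡ 0 (mod 7): 1496·t ≡ 0 − 1281 = -1281 (mod 7).
    Reduce coefficients mod 7: 5·t ≡ 0 (mod 7).
    The inverse of 5 mod 7 is 3 (since 5·3 = 15 = 2·7 + 1), so t ≡ 3·0 = 0 ≡ 0 (mod 7).
    Then x = 1281 + 1496·0 = 1281, valid modulo lcm(1496, 7) = 10472: x ≡ 1281 (mod 10472).
  Combine with x ≡ 7 (mod 13); new modulus lcm = 136136.
    Write x = 1281 + 10472·t and substitute into x ≡ 7 (mod 13): 10472·t ≡ 7 − 1281 = -1274 (mod 13).
    Reduce coefficients mod 13: 7·t ≡ 0 (mod 13).
    The inverse of 7 mod 13 is 2 (since 7·2 = 14 = 1·13 + 1), so t ≡ 2·0 = 0 ≡ 0 (mod 13).
    Then x = 1281 + 10472·0 = 1281, valid modulo lcm(10472, 13) = 136136: x ≡ 1281 (mod 136136).
Verify against each original: 1281 mod 17 = 6, 1281 mod 11 = 5, 1281 mod 8 = 1, 1281 mod 7 = 0, 1281 mod 13 = 7.

x ≡ 1281 (mod 136136).


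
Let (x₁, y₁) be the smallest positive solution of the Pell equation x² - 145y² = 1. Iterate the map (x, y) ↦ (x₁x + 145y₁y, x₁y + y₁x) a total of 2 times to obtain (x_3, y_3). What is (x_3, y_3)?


Step 1: Find the fundamental solution (x₁, y₁) of x² - 145y² = 1.
  Expand √145 as a continued fraction. a₀ = ⌊√145⌋ = 12; iterate m_{k+1} = d_k·a_k − m_k, d_{k+1} = (145 − m_{k+1}²)/d_k, a_{k+1} = ⌊(a₀ + m_{k+1})/d_{k+1}⌋ (starting m₀ = 0, d₀ = 1), with convergents p_k = a_k·p_{k-1} + p_{k-2}, q_k = a_k·q_{k-1} + q_{k-2} (p₋₁ = 1, q₋₁ = 0):
  k = 0: a₀ = 12; p₀/q₀ = 12/1; p₀² − 145·q₀² = 144 − 145 = -1.
  k = 1: m = 12, d = 1, a = ⌊(12 + 12)/1⌋ = 24; p/q = (24·12 + 1)/(24·1 + 0) = 289/24; p² − 145·q² = 83521 − 83520 = 1.
  The first convergent with p² − 145·q² = 1 gives the fundamental solution (x₁, y₁) = (289, 24).
Step 2: Apply the recurrence (x_{n+1}, y_{n+1}) = (x₁x_n + 145y₁y_n, x₁y_n + y₁x_n) repeatedly.
  From (x_1, y_1) = (289, 24): x_2 = 289·289 + 145·24·24 = 167041; y_2 = 289·24 + 24·289 = 13872.
  From (x_2, y_2) = (167041, 13872): x_3 = 289·167041 + 145·24·13872 = 96549409; y_3 = 289·13872 + 24·167041 = 8017992.
Step 3: Verify x_3² - 145·y_3² = 9321788378249281 - 9321788378249280 = 1 (should be 1). ✓

(x_1, y_1) = (289, 24); (x_3, y_3) = (96549409, 8017992).


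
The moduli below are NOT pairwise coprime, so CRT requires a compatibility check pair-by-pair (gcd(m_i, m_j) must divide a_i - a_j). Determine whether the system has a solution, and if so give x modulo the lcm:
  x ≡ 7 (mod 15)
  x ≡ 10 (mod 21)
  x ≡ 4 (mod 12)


Moduli 15, 21, 12 are not pairwise coprime, so CRT works modulo lcm(m_i) when all pairwise compatibility conditions hold.
Pairwise compatibility: gcd(m_i, m_j) must divide a_i - a_j for every pair.
Merge one congruence at a time:
  Start: x ≡ 7 (mod 15).
  Combine with x ≡ 10 (mod 21): gcd(15, 21) = 3; 10 - 7 = 3, which IS divisible by 3, so compatible.
    Write x = 7 + 15·t and substitute into x ≡ 10 (mod 21): 15·t ≡ 10 − 7 = 3 (mod 21).
    Divide the congruence (and modulus) by g = 3: 5·t ≡ 1 (mod 7).
    The inverse of 5 mod 7 is 3 (since 5·3 = 15 = 2·7 + 1), so t ≡ 3·1 = 3 ≡ 3 (mod 7).
    Then x = 7 + 15·3 = 52, valid modulo lcm(15, 21) = 105: x ≡ 52 (mod 105).
  Combine with x ≡ 4 (mod 12): gcd(105, 12) = 3; 4 - 52 = -48, which IS divisible by 3, so compatible.
    Write x = 52 + 105·t and substitute into x ≡ 4 (mod 12): 105·t ≡ 4 − 52 = -48 (mod 12).
    Divide the congruence (and modulus) by g = 3: 35·t ≡ -16 (mod 4).
    Reduce coefficients mod 4: 3·t ≡ 0 (mod 4).
    The inverse of 3 mod 4 is 3 (since 3·3 = 9 = 2·4 + 1), so t ≡ 3·0 = 0 ≡ 0 (mod 4).
    Then x = 52 + 105·0 = 52, valid modulo lcm(105, 12) = 420: x ≡ 52 (mod 420).
Verify: 52 mod 15 = 7, 52 mod 21 = 10, 52 mod 12 = 4.

x ≡ 52 (mod 420).


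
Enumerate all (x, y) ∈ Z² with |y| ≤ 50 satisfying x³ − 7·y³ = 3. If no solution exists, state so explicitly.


The equation is x³ - 7y³ = 3. For fixed y, x³ = 7·y³ + 3, so a solution requires the RHS to be a perfect cube.
Strategy: iterate y from -50 to 50, compute RHS = 7·y³ + 3, and check whether it is a (positive or negative) perfect cube.
Check small values of y:
  y = 0: RHS = 3 is not a perfect cube.
  y = 1: RHS = 10 is not a perfect cube.
  y = -1: RHS = -4 is not a perfect cube.
  y = 2: RHS = 59 is not a perfect cube.
  y = -2: RHS = -53 is not a perfect cube.
  y = 3: RHS = 192 is not a perfect cube.
  y = -3: RHS = -186 is not a perfect cube.
Continuing the search up to |y| = 50 finds no solutions either.
No (x, y) in the scanned range satisfies the equation.

No integer solutions with |y| ≤ 50.


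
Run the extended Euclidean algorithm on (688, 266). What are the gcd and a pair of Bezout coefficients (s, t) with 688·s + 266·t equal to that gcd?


Euclidean algorithm on (688, 266) — divide until remainder is 0:
  688 = 2 · 266 + 156
  266 = 1 · 156 + 110
  156 = 1 · 110 + 46
  110 = 2 · 46 + 18
  46 = 2 · 18 + 10
  18 = 1 · 10 + 8
  10 = 1 · 8 + 2
  8 = 4 · 2 + 0
gcd(688, 266) = 2.
Track Bezout coefficients alongside the remainders: start with r₀ = 688 = a·1 + b·0 (s = 1, t = 0) and r₁ = 266 = a·0 + b·1 (s = 0, t = 1); each new remainder r_{k+1} = r_{k-1} − q_k·r_k inherits s_{k+1} = s_{k-1} − q_k·s_k, t_{k+1} = t_{k-1} − q_k·t_k, so r_k = a·s_k + b·t_k at every step:
  q = 2: r = 156, s = 1 − 2·0 = 1, t = 0 − 2·1 = -2  (check: 688·1 + 266·(-2) = 156)
  q = 1: r = 110, s = 0 − 1·1 = -1, t = 1 − 1·(-2) = 3  (check: 688·(-1) + 266·3 = 110)
  q = 1: r = 46, s = 1 − 1·(-1) = 2, t = -2 − 1·3 = -5  (check: 688·2 + 266·(-5) = 46)
  q = 2: r = 18, s = -1 − 2·2 = -5, t = 3 − 2·(-5) = 13  (check: 688·(-5) + 266·13 = 18)
  q = 2: r = 10, s = 2 − 2·(-5) = 12, t = -5 − 2·13 = -31  (check: 688·12 + 266·(-31) = 10)
  q = 1: r = 8, s = -5 − 1·12 = -17, t = 13 − 1·(-31) = 44  (check: 688·(-17) + 266·44 = 8)
  q = 1: r = 2, s = 12 − 1·(-17) = 29, t = -31 − 1·44 = -75  (check: 688·29 + 266·(-75) = 2)
The row with r = 2 (the gcd) gives the Bezout coefficients s = 29, t = -75.
Result: 688 · (29) + 266 · (-75) = 2.

gcd(688, 266) = 2; s = 29, t = -75 (check: 688·29 + 266·(-75) = 2).


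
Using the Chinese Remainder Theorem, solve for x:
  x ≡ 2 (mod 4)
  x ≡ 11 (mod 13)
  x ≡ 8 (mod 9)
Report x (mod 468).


Moduli 4, 13, 9 are pairwise coprime; by CRT there is a unique solution modulo M = 4 · 13 · 9 = 468.
Solve pairwise, accumulating the modulus:
  Start with x ≡ 2 (mod 4).
  Combine with x ≡ 11 (mod 13): since gcd(4, 13) = 1, we get a unique residue mod 52.
    Write x = 2 + 4·t and substitute into x ≡ 11 (mod 13): 4·t ≡ 11 − 2 = 9 (mod 13).
    The inverse of 4 mod 13 is 10 (since 4·10 = 40 = 3·13 + 1), so t ≡ 10·9 = 90 ≡ 12 (mod 13).
    Then x = 2 + 4·12 = 50, valid modulo lcm(4, 13) = 52: x ≡ 50 (mod 52).
  Combine with x ≡ 8 (mod 9): since gcd(52, 9) = 1, we get a unique residue mod 468.
    Write x = 50 + 52·t and substitute into x ≡ 8 (mod 9): 52·t ≡ 8 − 50 = -42 (mod 9).
    Reduce coefficients mod 9: 7·t ≡ 3 (mod 9).
    The inverse of 7 mod 9 is 4 (since 7·4 = 28 = 3·9 + 1), so t ≡ 4·3 = 12 ≡ 3 (mod 9).
    Then x = 50 + 52·3 = 206, valid modulo lcm(52, 9) = 468: x ≡ 206 (mod 468).
Verify: 206 mod 4 = 2 ✓, 206 mod 13 = 11 ✓, 206 mod 9 = 8 ✓.

x ≡ 206 (mod 468).


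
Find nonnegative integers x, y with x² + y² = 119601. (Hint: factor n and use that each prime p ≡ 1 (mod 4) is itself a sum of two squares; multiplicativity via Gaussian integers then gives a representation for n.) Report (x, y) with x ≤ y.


Step 1: Factor n = 119601 = 3^2 · 97 · 137.
Step 2: Check the mod-4 condition on each prime factor: 3 ≡ 3 (mod 4), exponent 2 (must be even); 97 ≡ 1 (mod 4), exponent 1; 137 ≡ 1 (mod 4), exponent 1.
All primes ≡ 3 (mod 4) appear to even exponent (or don't appear), so by the two-squares theorem n IS expressible as a sum of two squares.
Step 3: Build a representation. Group n = k² · m with k = 3 and m = 97 · 137 = 13289 (a product of primes ≡ 1 (mod 4)); a representation of m scales to one of n via (k·x)² + (k·y)² = k²(x² + y²). Each prime p ≡ 1 (mod 4) is itself a sum of two squares; find a² by testing p − a² for a perfect square:
  97: 97 − 1² = 96, 97 − 2² = 93, 97 − 3² = 88, 97 − 4² = 81 = 9² ⇒ 97 = 4² + 9².
  137: 137 − 1² = 136, 137 − 2² = 133, 137 − 3² = 128, 137 − 4² = 121 = 11² ⇒ 137 = 4² + 11².
  Combine using the Brahmagupta–Fibonacci identity (a² + b²)(c² + d²) = (ac − bd)² + (ad + bc)² = (ac + bd)² + (ad − bc)²:
  97 · 137 = 13289: from (4² + 9²)(4² + 11²), take (4·4 − 9·11, 4·11 + 9·4) = (16 − 99, 44 + 36) = (-83, 80); dropping signs (only squares matter) gives (83, 80); check 83² + 80² = 6889 + 6400 = 13289 ✓.
  Scale by k = 3: (3·83, 3·80) = (249, 240).
Step 4: Order so x ≤ y and verify: 240² + 249² = 57600 + 62001 = 119601 = n. ✓

n = 119601 = 240² + 249² (one valid representation with x ≤ y).


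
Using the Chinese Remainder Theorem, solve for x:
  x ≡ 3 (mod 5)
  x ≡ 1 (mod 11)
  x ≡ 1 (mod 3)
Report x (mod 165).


Moduli 5, 11, 3 are pairwise coprime; by CRT there is a unique solution modulo M = 5 · 11 · 3 = 165.
Solve pairwise, accumulating the modulus:
  Start with x ≡ 3 (mod 5).
  Combine with x ≡ 1 (mod 11): since gcd(5, 11) = 1, we get a unique residue mod 55.
    Write x = 3 + 5·t and substitute into x ≡ 1 (mod 11): 5·t ≡ 1 − 3 = -2 (mod 11).
    Reduce coefficients mod 11: 5·t ≡ 9 (mod 11).
    The inverse of 5 mod 11 is 9 (since 5·9 = 45 = 4·11 + 1), so t ≡ 9·9 = 81 ≡ 4 (mod 11).
    Then x = 3 + 5·4 = 23, valid modulo lcm(5, 11) = 55: x ≡ 23 (mod 55).
  Combine with x ≡ 1 (mod 3): since gcd(55, 3) = 1, we get a unique residue mod 165.
    Write x = 23 + 55·t and substitute into x ≡ 1 (mod 3): 55·t ≡ 1 − 23 = -22 (mod 3).
    Reduce coefficients mod 3: 1·t ≡ 2 (mod 3).
    So t ≡ 2 (mod 3).
    Then x = 23 + 55·2 = 133, valid modulo lcm(55, 3) = 165: x ≡ 133 (mod 165).
Verify: 133 mod 5 = 3 ✓, 133 mod 11 = 1 ✓, 133 mod 3 = 1 ✓.

x ≡ 133 (mod 165).


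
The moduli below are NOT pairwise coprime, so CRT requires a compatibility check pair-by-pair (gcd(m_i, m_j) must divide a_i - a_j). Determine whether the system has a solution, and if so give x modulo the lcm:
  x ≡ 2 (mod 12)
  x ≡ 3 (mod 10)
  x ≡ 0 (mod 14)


Moduli 12, 10, 14 are not pairwise coprime, so CRT works modulo lcm(m_i) when all pairwise compatibility conditions hold.
Pairwise compatibility: gcd(m_i, m_j) must divide a_i - a_j for every pair.
Merge one congruence at a time:
  Start: x ≡ 2 (mod 12).
  Combine with x ≡ 3 (mod 10): gcd(12, 10) = 2, and 3 - 2 = 1 is NOT divisible by 2.
    ⇒ system is inconsistent (no integer solution).

No solution (the system is inconsistent).


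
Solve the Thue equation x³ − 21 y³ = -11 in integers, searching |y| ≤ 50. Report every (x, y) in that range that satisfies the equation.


The equation is x³ - 21y³ = -11. For fixed y, x³ = 21·y³ − 11, so a solution requires the RHS to be a perfect cube.
Strategy: iterate y from -50 to 50, compute RHS = 21·y³ − 11, and check whether it is a (positive or negative) perfect cube.
Check small values of y:
  y = 0: RHS = -11 is not a perfect cube.
  y = 1: RHS = 10 is not a perfect cube.
  y = -1: RHS = -32 is not a perfect cube.
  y = 2: RHS = 157 is not a perfect cube.
  y = -2: RHS = -179 is not a perfect cube.
  y = 3: RHS = 556 is not a perfect cube.
  y = -3: RHS = -578 is not a perfect cube.
Continuing the search up to |y| = 50 finds no solutions either.
No (x, y) in the scanned range satisfies the equation.

No integer solutions with |y| ≤ 50.


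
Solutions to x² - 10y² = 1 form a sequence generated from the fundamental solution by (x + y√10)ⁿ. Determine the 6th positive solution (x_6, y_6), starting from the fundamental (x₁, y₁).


Step 1: Find the fundamental solution (x₁, y₁) of x² - 10y² = 1.
  Expand √10 as a continued fraction. a₀ = ⌊√10⌋ = 3; iterate m_{k+1} = d_k·a_k − m_k, d_{k+1} = (10 − m_{k+1}²)/d_k, a_{k+1} = ⌊(a₀ + m_{k+1})/d_{k+1}⌋ (starting m₀ = 0, d₀ = 1), with convergents p_k = a_k·p_{k-1} + p_{k-2}, q_k = a_k·q_{k-1} + q_{k-2} (p₋₁ = 1, q₋₁ = 0):
  k = 0: a₀ = 3; p₀/q₀ = 3/1; p₀² − 10·q₀² = 9 − 10 = -1.
  k = 1: m = 3, d = 1, a = ⌊(3 + 3)/1⌋ = 6; p/q = (6·3 + 1)/(6·1 + 0) = 19/6; p² − 10·q² = 361 − 360 = 1.
  The first convergent with p² − 10·q² = 1 gives the fundamental solution (x₁, y₁) = (19, 6).
Step 2: Apply the recurrence (x_{n+1}, y_{n+1}) = (x₁x_n + 10y₁y_n, x₁y_n + y₁x_n) repeatedly.
  From (x_1, y_1) = (19, 6): x_2 = 19·19 + 10·6·6 = 721; y_2 = 19·6 + 6·19 = 228.
  From (x_2, y_2) = (721, 228): x_3 = 19·721 + 10·6·228 = 27379; y_3 = 19·228 + 6·721 = 8658.
  From (x_3, y_3) = (27379, 8658): x_4 = 19·27379 + 10·6·8658 = 1039681; y_4 = 19·8658 + 6·27379 = 328776.
  From (x_4, y_4) = (1039681, 328776): x_5 = 19·1039681 + 10·6·328776 = 39480499; y_5 = 19·328776 + 6·1039681 = 12484830.
  From (x_5, y_5) = (39480499, 12484830): x_6 = 19·39480499 + 10·6·12484830 = 1499219281; y_6 = 19·12484830 + 6·39480499 = 474094764.
Step 3: Verify x_6² - 10·y_6² = 2247658452522156961 - 2247658452522156960 = 1 (should be 1). ✓

(x_1, y_1) = (19, 6); (x_6, y_6) = (1499219281, 474094764).


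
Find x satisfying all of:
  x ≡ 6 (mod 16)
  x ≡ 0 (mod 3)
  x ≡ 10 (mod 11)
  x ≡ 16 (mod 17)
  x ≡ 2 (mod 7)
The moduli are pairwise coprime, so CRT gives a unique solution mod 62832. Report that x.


Product of moduli M = 16 · 3 · 11 · 17 · 7 = 62832.
Merge one congruence at a time:
  Start: x ≡ 6 (mod 16).
  Combine with x ≡ 0 (mod 3); new modulus lcm = 48.
    Write x = 6 + 16·t and substitute into x ≡ 0 (mod 3): 16·t ≡ 0 − 6 = -6 (mod 3).
    Reduce coefficients mod 3: 1·t ≡ 0 (mod 3).
    So t ≡ 0 (mod 3).
    Then x = 6 + 16·0 = 6, valid modulo lcm(16, 3) = 48: x ≡ 6 (mod 48).
  Combine with x ≡ 10 (mod 11); new modulus lcm = 528.
    Write x = 6 + 48·t and substitute into x ≡ 10 (mod 11): 48·t ≡ 10 − 6 = 4 (mod 11).
    Reduce coefficients mod 11: 4·t ≡ 4 (mod 11).
    The inverse of 4 mod 11 is 3 (since 4·3 = 12 = 1·11 + 1), so t ≡ 3·4 = 12 ≡ 1 (mod 11).
    Then x = 6 + 48·1 = 54, valid modulo lcm(48, 11) = 528: x ≡ 54 (mod 528).
  Combine with x ≡ 16 (mod 17); new modulus lcm = 8976.
    Write x = 54 + 528·t and substitute into x ≡ 16 (mod 17): 528·t ≡ 16 − 54 = -38 (mod 17).
    Reduce coefficients mod 17: 1·t ≡ 13 (mod 17).
    So t ≡ 13 (mod 17).
    Then x = 54 + 528·13 = 6918, valid modulo lcm(528, 17) = 8976: x ≡ 6918 (mod 8976).
  Combine with x ≡ 2 (mod 7); new modulus lcm = 62832.
    Write x = 6918 + 8976·t and substitute into x ≡ 2 (mod 7): 8976·t ≡ 2 − 6918 = -6916 (mod 7).
    Reduce coefficients mod 7: 2·t ≡ 0 (mod 7).
    The inverse of 2 mod 7 is 4 (since 2·4 = 8 = 1·7 + 1), so t ≡ 4·0 = 0 ≡ 0 (mod 7).
    Then x = 6918 + 8976·0 = 6918, valid modulo lcm(8976, 7) = 62832: x ≡ 6918 (mod 62832).
Verify against each original: 6918 mod 16 = 6, 6918 mod 3 = 0, 6918 mod 11 = 10, 6918 mod 17 = 16, 6918 mod 7 = 2.

x ≡ 6918 (mod 62832).


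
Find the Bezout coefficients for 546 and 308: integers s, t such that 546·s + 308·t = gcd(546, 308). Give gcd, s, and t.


Euclidean algorithm on (546, 308) — divide until remainder is 0:
  546 = 1 · 308 + 238
  308 = 1 · 238 + 70
  238 = 3 · 70 + 28
  70 = 2 · 28 + 14
  28 = 2 · 14 + 0
gcd(546, 308) = 14.
Track Bezout coefficients alongside the remainders: start with r₀ = 546 = a·1 + b·0 (s = 1, t = 0) and r₁ = 308 = a·0 + b·1 (s = 0, t = 1); each new remainder r_{k+1} = r_{k-1} − q_k·r_k inherits s_{k+1} = s_{k-1} − q_k·s_k, t_{k+1} = t_{k-1} − q_k·t_k, so r_k = a·s_k + b·t_k at every step:
  q = 1: r = 238, s = 1 − 1·0 = 1, t = 0 − 1·1 = -1  (check: 546·1 + 308·(-1) = 238)
  q = 1: r = 70, s = 0 − 1·1 = -1, t = 1 − 1·(-1) = 2  (check: 546·(-1) + 308·2 = 70)
  q = 3: r = 28, s = 1 − 3·(-1) = 4, t = -1 − 3·2 = -7  (check: 546·4 + 308·(-7) = 28)
  q = 2: r = 14, s = -1 − 2·4 = -9, t = 2 − 2·(-7) = 16  (check: 546·(-9) + 308·16 = 14)
The row with r = 14 (the gcd) gives the Bezout coefficients s = -9, t = 16.
Result: 546 · (-9) + 308 · (16) = 14.

gcd(546, 308) = 14; s = -9, t = 16 (check: 546·(-9) + 308·16 = 14).


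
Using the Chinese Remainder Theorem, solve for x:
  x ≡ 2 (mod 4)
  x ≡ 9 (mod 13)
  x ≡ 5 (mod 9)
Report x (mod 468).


Moduli 4, 13, 9 are pairwise coprime; by CRT there is a unique solution modulo M = 4 · 13 · 9 = 468.
Solve pairwise, accumulating the modulus:
  Start with x ≡ 2 (mod 4).
  Combine with x ≡ 9 (mod 13): since gcd(4, 13) = 1, we get a unique residue mod 52.
    Write x = 2 + 4·t and substitute into x ≡ 9 (mod 13): 4·t ≡ 9 − 2 = 7 (mod 13).
    The inverse of 4 mod 13 is 10 (since 4·10 = 40 = 3·13 + 1), so t ≡ 10·7 = 70 ≡ 5 (mod 13).
    Then x = 2 + 4·5 = 22, valid modulo lcm(4, 13) = 52: x ≡ 22 (mod 52).
  Combine with x ≡ 5 (mod 9): since gcd(52, 9) = 1, we get a unique residue mod 468.
    Write x = 22 + 52·t and substitute into x ≡ 5 (mod 9): 52·t ≡ 5 − 22 = -17 (mod 9).
    Reduce coefficients mod 9: 7·t ≡ 1 (mod 9).
    The inverse of 7 mod 9 is 4 (since 7·4 = 28 = 3·9 + 1), so t ≡ 4·1 = 4 ≡ 4 (mod 9).
    Then x = 22 + 52·4 = 230, valid modulo lcm(52, 9) = 468: x ≡ 230 (mod 468).
Verify: 230 mod 4 = 2 ✓, 230 mod 13 = 9 ✓, 230 mod 9 = 5 ✓.

x ≡ 230 (mod 468).


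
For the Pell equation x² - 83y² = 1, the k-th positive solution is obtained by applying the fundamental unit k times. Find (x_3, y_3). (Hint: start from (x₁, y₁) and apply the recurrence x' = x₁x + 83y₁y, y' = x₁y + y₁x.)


Step 1: Find the fundamental solution (x₁, y₁) of x² - 83y² = 1.
  Expand √83 as a continued fraction. a₀ = ⌊√83⌋ = 9; iterate m_{k+1} = d_k·a_k − m_k, d_{k+1} = (83 − m_{k+1}²)/d_k, a_{k+1} = ⌊(a₀ + m_{k+1})/d_{k+1}⌋ (starting m₀ = 0, d₀ = 1), with convergents p_k = a_k·p_{k-1} + p_{k-2}, q_k = a_k·q_{k-1} + q_{k-2} (p₋₁ = 1, q₋₁ = 0):
  k = 0: a₀ = 9; p₀/q₀ = 9/1; p₀² − 83·q₀² = 81 − 83 = -2.
  k = 1: m = 9, d = 2, a = ⌊(9 + 9)/2⌋ = 9; p/q = (9·9 + 1)/(9·1 + 0) = 82/9; p² − 83·q² = 6724 − 6723 = 1.
  The first convergent with p² − 83·q² = 1 gives the fundamental solution (x₁, y₁) = (82, 9).
Step 2: Apply the recurrence (x_{n+1}, y_{n+1}) = (x₁x_n + 83y₁y_n, x₁y_n + y₁x_n) repeatedly.
  From (x_1, y_1) = (82, 9): x_2 = 82·82 + 83·9·9 = 13447; y_2 = 82·9 + 9·82 = 1476.
  From (x_2, y_2) = (13447, 1476): x_3 = 82·13447 + 83·9·1476 = 2205226; y_3 = 82·1476 + 9·13447 = 242055.
Step 3: Verify x_3² - 83·y_3² = 4863021711076 - 4863021711075 = 1 (should be 1). ✓

(x_1, y_1) = (82, 9); (x_3, y_3) = (2205226, 242055).


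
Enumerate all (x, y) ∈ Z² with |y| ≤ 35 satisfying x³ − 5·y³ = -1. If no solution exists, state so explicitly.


The equation is x³ - 5y³ = -1. For fixed y, x³ = 5·y³ − 1, so a solution requires the RHS to be a perfect cube.
Strategy: iterate y from -35 to 35, compute RHS = 5·y³ − 1, and check whether it is a (positive or negative) perfect cube.
Check small values of y:
  y = 0: RHS = -1 = (-1)³ ⇒ x = -1 works.
  y = 1: RHS = 4 is not a perfect cube.
  y = -1: RHS = -6 is not a perfect cube.
  y = 2: RHS = 39 is not a perfect cube.
  y = -2: RHS = -41 is not a perfect cube.
  y = 3: RHS = 134 is not a perfect cube.
  y = -3: RHS = -136 is not a perfect cube.
Continuing the search up to |y| = 35 finds no further solutions beyond those listed.
Collected solutions: (-1, 0).

Solutions (with |y| ≤ 35): (-1, 0).


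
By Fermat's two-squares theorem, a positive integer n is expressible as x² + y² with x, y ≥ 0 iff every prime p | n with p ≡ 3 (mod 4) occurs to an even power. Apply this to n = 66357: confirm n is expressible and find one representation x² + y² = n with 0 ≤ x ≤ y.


Step 1: Factor n = 66357 = 3^2 · 73 · 101.
Step 2: Check the mod-4 condition on each prime factor: 3 ≡ 3 (mod 4), exponent 2 (must be even); 73 ≡ 1 (mod 4), exponent 1; 101 ≡ 1 (mod 4), exponent 1.
All primes ≡ 3 (mod 4) appear to even exponent (or don't appear), so by the two-squares theorem n IS expressible as a sum of two squares.
Step 3: Build a representation. Group n = k² · m with k = 3 and m = 73 · 101 = 7373 (a product of primes ≡ 1 (mod 4)); a representation of m scales to one of n via (k·x)² + (k·y)² = k²(x² + y²). Each prime p ≡ 1 (mod 4) is itself a sum of two squares; find a² by testing p − a² for a perfect square:
  73: 73 − 1² = 72, 73 − 2² = 69, 73 − 3² = 64 = 8² ⇒ 73 = 3² + 8².
  101: 101 − 1² = 100 = 10² ⇒ 101 = 1² + 10².
  Combine using the Brahmagupta–Fibonacci identity (a² + b²)(c² + d²) = (ac − bd)² + (ad + bc)² = (ac + bd)² + (ad − bc)²:
  73 · 101 = 7373: from (3² + 8²)(1² + 10²), take (3·1 − 8·10, 3·10 + 8·1) = (3 − 80, 30 + 8) = (-77, 38); dropping signs (only squares matter) gives (77, 38); check 77² + 38² = 5929 + 1444 = 7373 ✓.
  Scale by k = 3: (3·77, 3·38) = (231, 114).
Step 4: Order so x ≤ y and verify: 114² + 231² = 12996 + 53361 = 66357 = n. ✓

n = 66357 = 114² + 231² (one valid representation with x ≤ y).
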